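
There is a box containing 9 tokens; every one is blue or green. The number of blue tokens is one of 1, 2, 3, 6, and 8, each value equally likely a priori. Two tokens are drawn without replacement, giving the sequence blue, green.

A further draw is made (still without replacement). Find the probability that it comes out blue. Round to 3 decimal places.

0.424

Compute the likelihood of the observed sequence for each case: P(data | r = 1) = (1/9)(8/8) = 1/9; P(data | r = 2) = (2/9)(7/8) = 7/36; P(data | r = 3) = (3/9)(6/8) = 1/4; P(data | r = 6) = (6/9)(3/8) = 1/4; P(data | r = 8) = (8/9)(1/8) = 1/9.
The prior-weighted likelihoods are 1/5 · 1/9 = 1/45, 1/5 · 7/36 = 7/180, 1/5 · 1/4 = 1/20, 1/5 · 1/4 = 1/20, 1/5 · 1/9 = 1/45; with total 11/60.
The posterior is then P(r = 1 | data) = 4/33, P(r = 2 | data) = 7/33, P(r = 3 | data) = 3/11, P(r = 6 | data) = 3/11, P(r = 8 | data) = 4/33.
Averaging over the posterior, P(blue next | data) = (0)(4/33) + (1/7)(7/33) + (2/7)(3/11) + (5/7)(3/11) + (1)(4/33) = 14/33.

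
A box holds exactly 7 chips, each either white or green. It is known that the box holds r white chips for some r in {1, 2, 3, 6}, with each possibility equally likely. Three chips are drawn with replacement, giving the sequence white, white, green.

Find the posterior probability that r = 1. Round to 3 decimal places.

For each hypothesis, P(data | H) works out to: P(data | r = 1) = (1/7)(1/7)(6/7) = 6/343; P(data | r = 2) = (2/7)(2/7)(5/7) = 20/343; P(data | r = 3) = (3/7)(3/7)(4/7) = 36/343; P(data | r = 6) = (6/7)(6/7)(1/7) = 36/343.
Multiplying each by its prior: 1/4 · 6/343 = 3/686, 1/4 · 20/343 = 5/343, 1/4 · 36/343 = 9/343, 1/4 · 36/343 = 9/343; these sum to 1/14.
So P(r = 1 | data) = (3/686) / (1/14) = 3/49.

0.061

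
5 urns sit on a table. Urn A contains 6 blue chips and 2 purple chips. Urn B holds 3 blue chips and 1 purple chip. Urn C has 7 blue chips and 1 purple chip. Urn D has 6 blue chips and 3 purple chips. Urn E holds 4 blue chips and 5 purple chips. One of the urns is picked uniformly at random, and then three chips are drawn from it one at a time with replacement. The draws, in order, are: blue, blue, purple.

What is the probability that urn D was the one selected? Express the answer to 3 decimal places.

0.233

The likelihood of the observed sequence under each hypothesis: P(data | urn A) = (6/8)(6/8)(2/8) = 0.14062; P(data | urn B) = (3/4)(3/4)(1/4) = 0.14062; P(data | urn C) = (7/8)(7/8)(1/8) = 0.095703; P(data | urn D) = (6/9)(6/9)(3/9) = 0.14815; P(data | urn E) = (4/9)(4/9)(5/9) = 0.10974.
Multiplying each by its prior: 1/5 · 0.14062 = 0.028125, 1/5 · 0.14062 = 0.028125, 1/5 · 0.095703 = 0.019141, 1/5 · 0.14815 = 0.02963, 1/5 · 0.10974 = 0.021948; summing to 0.12697.
So P(urn D | data) = (0.02963) / (0.12697) = 0.23336.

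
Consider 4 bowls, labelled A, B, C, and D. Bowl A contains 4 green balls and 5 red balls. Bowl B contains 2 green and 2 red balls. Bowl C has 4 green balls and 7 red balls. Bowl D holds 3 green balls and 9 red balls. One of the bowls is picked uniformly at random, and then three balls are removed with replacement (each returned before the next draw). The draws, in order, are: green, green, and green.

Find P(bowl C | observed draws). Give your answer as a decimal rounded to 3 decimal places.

0.174

Compute the likelihood of the observed sequence for each case: P(data | bowl A) = (4/9)(4/9)(4/9) = 0.087791; P(data | bowl B) = (2/4)(2/4)(2/4) = 0.125; P(data | bowl C) = (4/11)(4/11)(4/11) = 0.048084; P(data | bowl D) = (3/12)(3/12)(3/12) = 0.015625.
The prior-weighted likelihoods are 1/4 · 0.087791 = 0.021948, 1/4 · 0.125 = 0.03125, 1/4 · 0.048084 = 0.012021, 1/4 · 0.015625 = 0.0039062; summing to 0.069125.
So P(bowl C | data) = (0.012021) / (0.069125) = 0.1739.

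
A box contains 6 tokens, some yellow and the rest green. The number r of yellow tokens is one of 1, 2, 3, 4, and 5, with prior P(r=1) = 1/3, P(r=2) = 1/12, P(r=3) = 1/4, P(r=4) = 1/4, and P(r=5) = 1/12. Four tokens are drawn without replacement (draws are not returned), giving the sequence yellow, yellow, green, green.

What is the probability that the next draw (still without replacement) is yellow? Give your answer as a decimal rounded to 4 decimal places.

The likelihood of the observed sequence under each hypothesis: P(data | r = 1) = (1/6)(0/5) = 0; P(data | r = 2) = (2/6)(1/5)(4/4)(3/3) = 1/15; P(data | r = 3) = (3/6)(2/5)(3/4)(2/3) = 1/10; P(data | r = 4) = (4/6)(3/5)(2/4)(1/3) = 1/15; P(data | r = 5) = (5/6)(4/5)(1/4)(0/3) = 0.
Weighting by the prior gives 1/3 · 0 = 0, 1/12 · 1/15 = 1/180, 1/4 · 1/10 = 1/40, 1/4 · 1/15 = 1/60, 1/12 · 0 = 0; summing to 17/360.
Normalising, the posterior is P(r = 1 | data) = 0, P(r = 2 | data) = 2/17, P(r = 3 | data) = 9/17, P(r = 4 | data) = 6/17, P(r = 5 | data) = 0.
Averaging over the posterior, P(yellow next | data) = (0)(2/17) + (1/2)(9/17) + (1)(6/17) = 21/34.

0.6176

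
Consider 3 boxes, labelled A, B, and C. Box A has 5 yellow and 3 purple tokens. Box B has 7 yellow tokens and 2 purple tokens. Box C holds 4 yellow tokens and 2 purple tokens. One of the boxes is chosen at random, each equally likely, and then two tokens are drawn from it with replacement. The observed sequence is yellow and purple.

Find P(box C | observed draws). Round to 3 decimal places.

0.353

Compute the likelihood of the observed sequence for each case: P(data | box A) = (5/8)(3/8) = 0.23438; P(data | box B) = (7/9)(2/9) = 0.17284; P(data | box C) = (4/6)(2/6) = 0.22222.
The prior-weighted likelihoods are 1/3 · 0.23438 = 0.078125, 1/3 · 0.17284 = 0.057613, 1/3 · 0.22222 = 0.074074; with total 0.20981.
So P(box C | data) = (0.074074) / (0.20981) = 0.35305.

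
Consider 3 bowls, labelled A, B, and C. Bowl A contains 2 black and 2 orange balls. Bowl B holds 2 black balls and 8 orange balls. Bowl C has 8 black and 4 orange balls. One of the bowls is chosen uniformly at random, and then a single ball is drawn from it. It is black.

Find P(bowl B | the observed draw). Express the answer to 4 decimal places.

For each hypothesis, P(data | H) works out to: P(data | bowl A) = (2/4) = 1/2; P(data | bowl B) = (2/10) = 1/5; P(data | bowl C) = (8/12) = 2/3.
The prior-weighted likelihoods are 1/3 · 1/2 = 1/6, 1/3 · 1/5 = 1/15, 1/3 · 2/3 = 2/9; with total 41/90.
Therefore the posterior P(bowl B | data) = (1/15) / (41/90) = 6/41.

0.1463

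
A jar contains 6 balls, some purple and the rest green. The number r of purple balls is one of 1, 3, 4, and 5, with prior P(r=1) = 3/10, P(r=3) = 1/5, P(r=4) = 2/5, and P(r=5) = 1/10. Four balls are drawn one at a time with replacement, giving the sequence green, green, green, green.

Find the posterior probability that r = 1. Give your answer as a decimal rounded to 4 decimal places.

0.8920

Under each hypothesis, the probability of the observed sequence is: P(data | r = 1) = (5/6)(5/6)(5/6)(5/6) = 0.48225; P(data | r = 3) = (3/6)(3/6)(3/6)(3/6) = 0.0625; P(data | r = 4) = (2/6)(2/6)(2/6)(2/6) = 0.012346; P(data | r = 5) = (1/6)(1/6)(1/6)(1/6) = 0.0007716.
Weighting by the prior gives 3/10 · 0.48225 = 0.14468, 1/5 · 0.0625 = 0.0125, 2/5 · 0.012346 = 0.0049383, 1/10 · 0.0007716 = 7.716e-05; with total 0.16219.
By Bayes' rule, P(r = 1 | data) = (0.14468) / (0.16219) = 0.89201.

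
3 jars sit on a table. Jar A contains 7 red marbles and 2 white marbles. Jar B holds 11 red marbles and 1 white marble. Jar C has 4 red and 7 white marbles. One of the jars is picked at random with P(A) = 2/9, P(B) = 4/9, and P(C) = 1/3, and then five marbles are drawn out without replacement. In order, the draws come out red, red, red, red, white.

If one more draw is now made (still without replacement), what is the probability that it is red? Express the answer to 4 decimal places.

Under each hypothesis, the probability of the observed sequence is: P(data | jar A) = (7/9)(6/8)(5/7)(4/6)(2/5) = 0.11111; P(data | jar B) = (11/12)(10/11)(9/10)(8/9)(1/8) = 0.083333; P(data | jar C) = (4/11)(3/10)(2/9)(1/8)(7/7) = 0.0030303.
Multiplying each by its prior: 2/9 · 0.11111 = 0.024691, 4/9 · 0.083333 = 0.037037, 1/3 · 0.0030303 = 0.0010101; summing to 0.062738.
Normalising, the posterior is P(jar A | data) = 0.39356, P(jar B | data) = 0.59034, P(jar C | data) = 0.0161.
So P(red next | data) = Σ P(red next | H) P(H | data) = (3/4)(0.39356) + (1)(0.59034) + (0)(0.0161) = 0.88551.

0.8855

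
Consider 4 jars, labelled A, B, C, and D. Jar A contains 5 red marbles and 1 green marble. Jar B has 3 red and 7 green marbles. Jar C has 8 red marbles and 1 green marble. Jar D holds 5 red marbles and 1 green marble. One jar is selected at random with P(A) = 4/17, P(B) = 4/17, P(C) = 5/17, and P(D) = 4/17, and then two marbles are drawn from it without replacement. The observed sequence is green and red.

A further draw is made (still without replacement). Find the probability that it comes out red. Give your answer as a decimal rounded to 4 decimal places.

For each hypothesis, P(data | H) works out to: P(data | jar A) = (1/6)(5/5) = 1/6; P(data | jar B) = (7/10)(3/9) = 7/30; P(data | jar C) = (1/9)(8/8) = 1/9; P(data | jar D) = (1/6)(5/5) = 1/6.
Multiplying each by its prior: 4/17 · 1/6 = 2/51, 4/17 · 7/30 = 14/255, 5/17 · 1/9 = 5/153, 4/17 · 1/6 = 2/51; with total 127/765.
Dividing through by the total gives posterior P(jar A | data) = 30/127, P(jar B | data) = 42/127, P(jar C | data) = 25/127, P(jar D | data) = 30/127.
So P(red next | data) = Σ P(red next | H) P(H | data) = (1)(30/127) + (1/4)(42/127) + (1)(25/127) + (1)(30/127) = 191/254.

0.7520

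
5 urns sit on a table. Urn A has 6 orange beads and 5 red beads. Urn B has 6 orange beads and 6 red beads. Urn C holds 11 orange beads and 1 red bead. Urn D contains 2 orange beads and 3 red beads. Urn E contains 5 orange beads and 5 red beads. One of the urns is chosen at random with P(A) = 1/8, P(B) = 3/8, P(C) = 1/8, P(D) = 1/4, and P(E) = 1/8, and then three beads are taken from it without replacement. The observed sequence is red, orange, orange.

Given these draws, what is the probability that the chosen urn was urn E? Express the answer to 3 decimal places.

0.141

Compute the likelihood of the observed sequence for each case: P(data | urn A) = (5/11)(6/10)(5/9) = 0.15152; P(data | urn B) = (6/12)(6/11)(5/10) = 0.13636; P(data | urn C) = (1/12)(11/11)(10/10) = 0.083333; P(data | urn D) = (3/5)(2/4)(1/3) = 0.1; P(data | urn E) = (5/10)(5/9)(4/8) = 0.13889.
Multiplying each by its prior: 1/8 · 0.15152 = 0.018939, 3/8 · 0.13636 = 0.051136, 1/8 · 0.083333 = 0.010417, 1/4 · 0.1 = 0.025, 1/8 · 0.13889 = 0.017361; with total 0.12285.
By Bayes' rule, P(urn E | data) = (0.017361) / (0.12285) = 0.14132.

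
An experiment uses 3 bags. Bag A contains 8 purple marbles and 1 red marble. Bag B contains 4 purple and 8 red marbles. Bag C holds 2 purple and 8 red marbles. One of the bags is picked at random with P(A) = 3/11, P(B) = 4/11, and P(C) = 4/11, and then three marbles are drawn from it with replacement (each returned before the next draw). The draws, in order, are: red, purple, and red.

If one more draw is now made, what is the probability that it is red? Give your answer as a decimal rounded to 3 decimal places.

0.711

Under each hypothesis, the probability of the observed sequence is: P(data | bag A) = (1/9)(8/9)(1/9) = 0.010974; P(data | bag B) = (8/12)(4/12)(8/12) = 0.14815; P(data | bag C) = (8/10)(2/10)(8/10) = 0.128.
The prior-weighted likelihoods are 3/11 · 0.010974 = 0.0029929, 4/11 · 0.14815 = 0.053872, 4/11 · 0.128 = 0.046545; with total 0.10341.
Dividing through by the total gives posterior P(bag A | data) = 0.028942, P(bag B | data) = 0.52095, P(bag C | data) = 0.4501.
The predictive probability is P(red next | data) = (1/9)(0.028942) + (2/3)(0.52095) + (4/5)(0.4501) = 0.7106.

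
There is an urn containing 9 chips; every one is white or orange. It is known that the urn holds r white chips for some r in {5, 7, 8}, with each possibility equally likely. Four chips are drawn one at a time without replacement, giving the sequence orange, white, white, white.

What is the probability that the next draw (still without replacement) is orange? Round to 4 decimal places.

The likelihood of the observed sequence under each hypothesis: P(data | r = 5) = (4/9)(5/8)(4/7)(3/6) = 5/63; P(data | r = 7) = (2/9)(7/8)(6/7)(5/6) = 5/36; P(data | r = 8) = (1/9)(8/8)(7/7)(6/6) = 1/9.
The prior-weighted likelihoods are 1/3 · 5/63 = 5/189, 1/3 · 5/36 = 5/108, 1/3 · 1/9 = 1/27; with total 83/756.
The posterior is then P(r = 5 | data) = 20/83, P(r = 7 | data) = 35/83, P(r = 8 | data) = 28/83.
So P(orange next | data) = Σ P(orange next | H) P(H | data) = (3/5)(20/83) + (1/5)(35/83) + (0)(28/83) = 19/83.

0.2289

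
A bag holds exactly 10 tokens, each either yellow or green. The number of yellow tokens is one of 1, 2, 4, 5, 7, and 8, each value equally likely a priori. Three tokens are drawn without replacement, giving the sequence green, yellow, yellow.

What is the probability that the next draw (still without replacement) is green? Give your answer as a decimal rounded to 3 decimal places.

0.414

For each hypothesis, P(data | H) works out to: P(data | r = 1) = (9/10)(1/9)(0/8) = 0; P(data | r = 2) = (8/10)(2/9)(1/8) = 1/45; P(data | r = 4) = (6/10)(4/9)(3/8) = 1/10; P(data | r = 5) = (5/10)(5/9)(4/8) = 5/36; P(data | r = 7) = (3/10)(7/9)(6/8) = 7/40; P(data | r = 8) = (2/10)(8/9)(7/8) = 7/45.
Weighting by the prior gives 1/6 · 0 = 0, 1/6 · 1/45 = 1/270, 1/6 · 1/10 = 1/60, 1/6 · 5/36 = 5/216, 1/6 · 7/40 = 7/240, 1/6 · 7/45 = 7/270; summing to 71/720.
The posterior is then P(r = 1 | data) = 0, P(r = 2 | data) = 8/213, P(r = 4 | data) = 12/71, P(r = 5 | data) = 50/213, P(r = 7 | data) = 21/71, P(r = 8 | data) = 56/213.
The predictive probability is P(green next | data) = (1)(8/213) + (5/7)(12/71) + (4/7)(50/213) + (2/7)(21/71) + (1/7)(56/213) = 206/497.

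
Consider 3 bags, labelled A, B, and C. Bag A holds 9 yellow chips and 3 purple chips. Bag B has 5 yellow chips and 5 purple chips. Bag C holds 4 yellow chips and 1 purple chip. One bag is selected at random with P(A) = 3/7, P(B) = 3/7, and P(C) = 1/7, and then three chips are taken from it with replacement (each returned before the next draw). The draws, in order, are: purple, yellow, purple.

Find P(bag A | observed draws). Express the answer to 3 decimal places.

Under each hypothesis, the probability of the observed sequence is: P(data | bag A) = (3/12)(9/12)(3/12) = 0.046875; P(data | bag B) = (5/10)(5/10)(5/10) = 0.125; P(data | bag C) = (1/5)(4/5)(1/5) = 0.032.
Multiplying each by its prior: 3/7 · 0.046875 = 0.020089, 3/7 · 0.125 = 0.053571, 1/7 · 0.032 = 0.0045714; summing to 0.078232.
Therefore the posterior P(bag A | data) = (0.020089) / (0.078232) = 0.25679.

0.257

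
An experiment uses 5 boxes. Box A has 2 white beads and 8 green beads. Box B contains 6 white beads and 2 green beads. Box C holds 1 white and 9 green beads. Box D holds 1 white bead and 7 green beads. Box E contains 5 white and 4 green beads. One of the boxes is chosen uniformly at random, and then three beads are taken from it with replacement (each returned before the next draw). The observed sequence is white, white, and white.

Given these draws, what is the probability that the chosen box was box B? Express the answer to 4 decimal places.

The likelihood of the observed sequence under each hypothesis: P(data | box A) = (2/10)(2/10)(2/10) = 0.008; P(data | box B) = (6/8)(6/8)(6/8) = 0.42188; P(data | box C) = (1/10)(1/10)(1/10) = 0.001; P(data | box D) = (1/8)(1/8)(1/8) = 0.0019531; P(data | box E) = (5/9)(5/9)(5/9) = 0.17147.
Weighting by the prior gives 1/5 · 0.008 = 0.0016, 1/5 · 0.42188 = 0.084375, 1/5 · 0.001 = 0.0002, 1/5 · 0.0019531 = 0.00039063, 1/5 · 0.17147 = 0.034294; these sum to 0.12086.
Hence P(box B | data) = (0.084375) / (0.12086) = 0.69813.

0.6981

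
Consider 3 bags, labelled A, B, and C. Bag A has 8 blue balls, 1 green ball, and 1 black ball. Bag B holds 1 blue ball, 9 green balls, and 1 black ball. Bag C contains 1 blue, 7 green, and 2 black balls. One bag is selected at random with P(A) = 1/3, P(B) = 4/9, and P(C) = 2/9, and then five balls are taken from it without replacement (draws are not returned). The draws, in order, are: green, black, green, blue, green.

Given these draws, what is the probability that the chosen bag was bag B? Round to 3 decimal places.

0.567

Under each hypothesis, the probability of the observed sequence is: P(data | bag A) = (1/10)(1/9)(0/8) = 0; P(data | bag B) = (9/11)(1/10)(8/9)(1/8)(7/7) = 0.0090909; P(data | bag C) = (7/10)(2/9)(6/8)(1/7)(5/6) = 0.013889.
The prior-weighted likelihoods are 1/3 · 0 = 0, 4/9 · 0.0090909 = 0.0040404, 2/9 · 0.013889 = 0.0030864; these sum to 0.0071268.
Hence P(bag B | data) = (0.0040404) / (0.0071268) = 0.56693.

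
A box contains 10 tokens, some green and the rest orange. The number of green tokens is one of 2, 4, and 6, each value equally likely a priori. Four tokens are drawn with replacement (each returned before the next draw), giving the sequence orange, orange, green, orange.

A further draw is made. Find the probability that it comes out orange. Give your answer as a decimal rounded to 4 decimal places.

For each hypothesis, P(data | H) works out to: P(data | r = 2) = (8/10)(8/10)(2/10)(8/10) = 0.1024; P(data | r = 4) = (6/10)(6/10)(4/10)(6/10) = 0.0864; P(data | r = 6) = (4/10)(4/10)(6/10)(4/10) = 0.0384.
Multiplying each by its prior: 1/3 · 0.1024 = 0.034133, 1/3 · 0.0864 = 0.0288, 1/3 · 0.0384 = 0.0128; these sum to 0.075733.
Normalising, the posterior is P(r = 2 | data) = 0.4507, P(r = 4 | data) = 0.38028, P(r = 6 | data) = 0.16901.
So P(orange next | data) = Σ P(orange next | H) P(H | data) = (4/5)(0.4507) + (3/5)(0.38028) + (2/5)(0.16901) = 0.65634.

0.6563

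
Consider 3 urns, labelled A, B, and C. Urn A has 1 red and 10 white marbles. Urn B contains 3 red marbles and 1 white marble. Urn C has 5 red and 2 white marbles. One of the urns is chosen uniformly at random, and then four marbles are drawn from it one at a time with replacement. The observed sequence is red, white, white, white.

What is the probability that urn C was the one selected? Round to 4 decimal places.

0.1723

For each hypothesis, P(data | H) works out to: P(data | urn A) = (1/11)(10/11)(10/11)(10/11) = 0.068301; P(data | urn B) = (3/4)(1/4)(1/4)(1/4) = 0.011719; P(data | urn C) = (5/7)(2/7)(2/7)(2/7) = 0.01666.
Weighting by the prior gives 1/3 · 0.068301 = 0.022767, 1/3 · 0.011719 = 0.0039062, 1/3 · 0.01666 = 0.0055532; with total 0.032227.
So P(urn C | data) = (0.0055532) / (0.032227) = 0.17232.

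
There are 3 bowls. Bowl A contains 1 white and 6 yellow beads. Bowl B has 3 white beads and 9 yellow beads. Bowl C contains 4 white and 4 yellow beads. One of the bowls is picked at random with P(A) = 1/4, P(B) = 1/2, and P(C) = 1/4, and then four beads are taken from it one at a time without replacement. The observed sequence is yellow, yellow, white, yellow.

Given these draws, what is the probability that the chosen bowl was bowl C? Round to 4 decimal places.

0.1257

Under each hypothesis, the probability of the observed sequence is: P(data | bowl A) = (6/7)(5/6)(1/5)(4/4) = 1/7; P(data | bowl B) = (9/12)(8/11)(3/10)(7/9) = 7/55; P(data | bowl C) = (4/8)(3/7)(4/6)(2/5) = 2/35.
The prior-weighted likelihoods are 1/4 · 1/7 = 1/28, 1/2 · 7/55 = 7/110, 1/4 · 2/35 = 1/70; with total 5/44.
Hence P(bowl C | data) = (1/70) / (5/44) = 22/175.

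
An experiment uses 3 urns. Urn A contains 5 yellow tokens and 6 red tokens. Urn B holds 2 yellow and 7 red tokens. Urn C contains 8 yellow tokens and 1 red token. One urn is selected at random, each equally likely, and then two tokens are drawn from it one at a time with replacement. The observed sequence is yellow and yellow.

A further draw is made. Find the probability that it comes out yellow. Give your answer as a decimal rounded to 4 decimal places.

Compute the likelihood of the observed sequence for each case: P(data | urn A) = (5/11)(5/11) = 0.20661; P(data | urn B) = (2/9)(2/9) = 0.049383; P(data | urn C) = (8/9)(8/9) = 0.79012.
Multiplying each by its prior: 1/3 · 0.20661 = 0.068871, 1/3 · 0.049383 = 0.016461, 1/3 · 0.79012 = 0.26337; with total 0.34871.
Normalising, the posterior is P(urn A | data) = 0.1975, P(urn B | data) = 0.047206, P(urn C | data) = 0.75529.
So P(yellow next | data) = Σ P(yellow next | H) P(H | data) = (5/11)(0.1975) + (2/9)(0.047206) + (8/9)(0.75529) = 0.77163.

0.7716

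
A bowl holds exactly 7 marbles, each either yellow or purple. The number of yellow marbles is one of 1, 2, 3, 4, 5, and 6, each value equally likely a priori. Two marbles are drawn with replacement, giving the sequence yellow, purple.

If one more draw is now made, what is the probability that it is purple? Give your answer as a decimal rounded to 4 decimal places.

0.5000

Compute the likelihood of the observed sequence for each case: P(data | r = 1) = (1/7)(6/7) = 6/49; P(data | r = 2) = (2/7)(5/7) = 10/49; P(data | r = 3) = (3/7)(4/7) = 12/49; P(data | r = 4) = (4/7)(3/7) = 12/49; P(data | r = 5) = (5/7)(2/7) = 10/49; P(data | r = 6) = (6/7)(1/7) = 6/49.
Weighting by the prior gives 1/6 · 6/49 = 1/49, 1/6 · 10/49 = 5/147, 1/6 · 12/49 = 2/49, 1/6 · 12/49 = 2/49, 1/6 · 10/49 = 5/147, 1/6 · 6/49 = 1/49; summing to 4/21.
Dividing through by the total gives posterior P(r = 1 | data) = 3/28, P(r = 2 | data) = 5/28, P(r = 3 | data) = 3/14, P(r = 4 | data) = 3/14, P(r = 5 | data) = 5/28, P(r = 6 | data) = 3/28.
So P(purple next | data) = Σ P(purple next | H) P(H | data) = (6/7)(3/28) + (5/7)(5/28) + (4/7)(3/14) + (3/7)(3/14) + (2/7)(5/28) + (1/7)(3/28) = 1/2.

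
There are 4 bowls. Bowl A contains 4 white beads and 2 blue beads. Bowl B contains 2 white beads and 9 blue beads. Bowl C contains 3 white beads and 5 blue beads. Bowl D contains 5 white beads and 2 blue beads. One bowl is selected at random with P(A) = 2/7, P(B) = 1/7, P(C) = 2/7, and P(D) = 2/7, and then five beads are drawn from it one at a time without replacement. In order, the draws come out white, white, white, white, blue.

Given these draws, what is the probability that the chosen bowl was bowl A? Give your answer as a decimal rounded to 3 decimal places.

The likelihood of the observed sequence under each hypothesis: P(data | bowl A) = (4/6)(3/5)(2/4)(1/3)(2/2) = 1/15; P(data | bowl B) = (2/11)(1/10)(0/9) = 0; P(data | bowl C) = (3/8)(2/7)(1/6)(0/5) = 0; P(data | bowl D) = (5/7)(4/6)(3/5)(2/4)(2/3) = 2/21.
Multiplying each by its prior: 2/7 · 1/15 = 2/105, 1/7 · 0 = 0, 2/7 · 0 = 0, 2/7 · 2/21 = 4/147; these sum to 34/735.
By Bayes' rule, P(bowl A | data) = (2/105) / (34/735) = 7/17.

0.412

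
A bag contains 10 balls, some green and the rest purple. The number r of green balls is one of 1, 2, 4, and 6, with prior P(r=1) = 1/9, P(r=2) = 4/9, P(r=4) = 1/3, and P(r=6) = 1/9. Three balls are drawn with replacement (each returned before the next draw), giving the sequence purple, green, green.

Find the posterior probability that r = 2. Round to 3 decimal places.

The likelihood of the observed sequence under each hypothesis: P(data | r = 1) = (9/10)(1/10)(1/10) = 0.009; P(data | r = 2) = (8/10)(2/10)(2/10) = 0.032; P(data | r = 4) = (6/10)(4/10)(4/10) = 0.096; P(data | r = 6) = (4/10)(6/10)(6/10) = 0.144.
Multiplying each by its prior: 1/9 · 0.009 = 0.001, 4/9 · 0.032 = 0.014222, 1/3 · 0.096 = 0.032, 1/9 · 0.144 = 0.016; summing to 0.063222.
By Bayes' rule, P(r = 2 | data) = (0.014222) / (0.063222) = 0.22496.

0.225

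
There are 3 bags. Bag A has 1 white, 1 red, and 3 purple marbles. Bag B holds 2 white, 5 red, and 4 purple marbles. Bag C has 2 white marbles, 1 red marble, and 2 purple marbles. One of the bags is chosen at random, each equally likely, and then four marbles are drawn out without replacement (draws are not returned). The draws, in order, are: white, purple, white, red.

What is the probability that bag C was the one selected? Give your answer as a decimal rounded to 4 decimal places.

0.8684

Under each hypothesis, the probability of the observed sequence is: P(data | bag A) = (1/5)(3/4)(0/3) = 0; P(data | bag B) = (2/11)(4/10)(1/9)(5/8) = 0.0050505; P(data | bag C) = (2/5)(2/4)(1/3)(1/2) = 0.033333.
The prior-weighted likelihoods are 1/3 · 0 = 0, 1/3 · 0.0050505 = 0.0016835, 1/3 · 0.033333 = 0.011111; with total 0.012795.
Hence P(bag C | data) = (0.011111) / (0.012795) = 0.86842.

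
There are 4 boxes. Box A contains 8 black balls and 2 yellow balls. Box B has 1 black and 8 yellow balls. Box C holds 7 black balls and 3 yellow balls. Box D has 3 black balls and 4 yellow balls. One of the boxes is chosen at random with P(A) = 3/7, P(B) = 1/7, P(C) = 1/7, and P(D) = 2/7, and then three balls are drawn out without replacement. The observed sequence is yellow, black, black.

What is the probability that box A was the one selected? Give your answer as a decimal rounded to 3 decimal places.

0.536

Compute the likelihood of the observed sequence for each case: P(data | box A) = (2/10)(8/9)(7/8) = 0.15556; P(data | box B) = (8/9)(1/8)(0/7) = 0; P(data | box C) = (3/10)(7/9)(6/8) = 0.175; P(data | box D) = (4/7)(3/6)(2/5) = 0.11429.
Multiplying each by its prior: 3/7 · 0.15556 = 0.066667, 1/7 · 0 = 0, 1/7 · 0.175 = 0.025, 2/7 · 0.11429 = 0.032653; these sum to 0.12432.
Hence P(box A | data) = (0.066667) / (0.12432) = 0.53625.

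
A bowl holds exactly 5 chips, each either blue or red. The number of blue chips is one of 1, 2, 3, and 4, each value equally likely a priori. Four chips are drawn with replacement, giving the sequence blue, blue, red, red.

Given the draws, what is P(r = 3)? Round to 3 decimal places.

0.346

The likelihood of the observed sequence under each hypothesis: P(data | r = 1) = (1/5)(1/5)(4/5)(4/5) = 16/625; P(data | r = 2) = (2/5)(2/5)(3/5)(3/5) = 36/625; P(data | r = 3) = (3/5)(3/5)(2/5)(2/5) = 36/625; P(data | r = 4) = (4/5)(4/5)(1/5)(1/5) = 16/625.
Multiplying each by its prior: 1/4 · 16/625 = 4/625, 1/4 · 36/625 = 9/625, 1/4 · 36/625 = 9/625, 1/4 · 16/625 = 4/625; with total 26/625.
By Bayes' rule, P(r = 3 | data) = (9/625) / (26/625) = 9/26.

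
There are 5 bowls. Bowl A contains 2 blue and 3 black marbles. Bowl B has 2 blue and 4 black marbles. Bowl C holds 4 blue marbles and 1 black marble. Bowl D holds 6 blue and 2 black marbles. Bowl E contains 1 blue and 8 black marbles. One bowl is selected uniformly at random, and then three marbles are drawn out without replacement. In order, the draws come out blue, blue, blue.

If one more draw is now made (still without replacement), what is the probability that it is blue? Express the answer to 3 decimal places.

Compute the likelihood of the observed sequence for each case: P(data | bowl A) = (2/5)(1/4)(0/3) = 0; P(data | bowl B) = (2/6)(1/5)(0/4) = 0; P(data | bowl C) = (4/5)(3/4)(2/3) = 2/5; P(data | bowl D) = (6/8)(5/7)(4/6) = 5/14; P(data | bowl E) = (1/9)(0/8) = 0.
Weighting by the prior gives 1/5 · 0 = 0, 1/5 · 0 = 0, 1/5 · 2/5 = 2/25, 1/5 · 5/14 = 1/14, 1/5 · 0 = 0; these sum to 53/350.
Normalising, the posterior is P(bowl A | data) = 0, P(bowl B | data) = 0, P(bowl C | data) = 28/53, P(bowl D | data) = 25/53, P(bowl E | data) = 0.
The predictive probability is P(blue next | data) = (1/2)(28/53) + (3/5)(25/53) = 29/53.

0.547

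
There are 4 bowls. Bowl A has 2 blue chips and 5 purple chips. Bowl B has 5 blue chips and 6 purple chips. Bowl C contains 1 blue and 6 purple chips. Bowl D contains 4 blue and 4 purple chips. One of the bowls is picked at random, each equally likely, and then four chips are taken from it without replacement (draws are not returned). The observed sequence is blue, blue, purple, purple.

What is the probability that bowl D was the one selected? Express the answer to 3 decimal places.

Under each hypothesis, the probability of the observed sequence is: P(data | bowl A) = (2/7)(1/6)(5/5)(4/4) = 1/21; P(data | bowl B) = (5/11)(4/10)(6/9)(5/8) = 5/66; P(data | bowl C) = (1/7)(0/6) = 0; P(data | bowl D) = (4/8)(3/7)(4/6)(3/5) = 3/35.
The prior-weighted likelihoods are 1/4 · 1/21 = 1/84, 1/4 · 5/66 = 5/264, 1/4 · 0 = 0, 1/4 · 3/35 = 3/140; with total 23/440.
Therefore the posterior P(bowl D | data) = (3/140) / (23/440) = 66/161.

0.410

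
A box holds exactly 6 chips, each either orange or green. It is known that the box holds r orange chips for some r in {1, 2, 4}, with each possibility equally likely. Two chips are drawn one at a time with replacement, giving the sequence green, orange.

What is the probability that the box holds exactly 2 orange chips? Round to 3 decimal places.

0.381

Compute the likelihood of the observed sequence for each case: P(data | r = 1) = (5/6)(1/6) = 5/36; P(data | r = 2) = (4/6)(2/6) = 2/9; P(data | r = 4) = (2/6)(4/6) = 2/9.
The prior-weighted likelihoods are 1/3 · 5/36 = 5/108, 1/3 · 2/9 = 2/27, 1/3 · 2/9 = 2/27; summing to 7/36.
So P(r = 2 | data) = (2/27) / (7/36) = 8/21.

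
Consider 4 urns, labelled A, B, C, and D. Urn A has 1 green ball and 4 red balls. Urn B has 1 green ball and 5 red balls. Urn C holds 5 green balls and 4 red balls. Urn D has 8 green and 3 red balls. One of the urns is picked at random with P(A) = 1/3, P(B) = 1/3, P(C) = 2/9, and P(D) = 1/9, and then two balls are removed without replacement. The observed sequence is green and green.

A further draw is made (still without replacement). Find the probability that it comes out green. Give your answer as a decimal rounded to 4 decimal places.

0.5424

For each hypothesis, P(data | H) works out to: P(data | urn A) = (1/5)(0/4) = 0; P(data | urn B) = (1/6)(0/5) = 0; P(data | urn C) = (5/9)(4/8) = 0.27778; P(data | urn D) = (8/11)(7/10) = 0.50909.
The prior-weighted likelihoods are 1/3 · 0 = 0, 1/3 · 0 = 0, 2/9 · 0.27778 = 0.061728, 1/9 · 0.50909 = 0.056566; summing to 0.11829.
The posterior is then P(urn A | data) = 0, P(urn B | data) = 0, P(urn C | data) = 0.52182, P(urn D | data) = 0.47818.
Averaging over the posterior, P(green next | data) = (3/7)(0.52182) + (2/3)(0.47818) = 0.54242.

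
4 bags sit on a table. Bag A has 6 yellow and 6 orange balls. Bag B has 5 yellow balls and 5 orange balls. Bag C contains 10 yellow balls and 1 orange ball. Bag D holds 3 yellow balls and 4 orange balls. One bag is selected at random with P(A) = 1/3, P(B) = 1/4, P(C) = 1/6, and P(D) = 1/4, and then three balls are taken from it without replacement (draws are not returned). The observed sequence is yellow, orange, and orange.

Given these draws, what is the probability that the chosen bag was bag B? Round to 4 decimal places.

The likelihood of the observed sequence under each hypothesis: P(data | bag A) = (6/12)(6/11)(5/10) = 0.13636; P(data | bag B) = (5/10)(5/9)(4/8) = 0.13889; P(data | bag C) = (10/11)(1/10)(0/9) = 0; P(data | bag D) = (3/7)(4/6)(3/5) = 0.17143.
Weighting by the prior gives 1/3 · 0.13636 = 0.045455, 1/4 · 0.13889 = 0.034722, 1/6 · 0 = 0, 1/4 · 0.17143 = 0.042857; with total 0.12303.
So P(bag B | data) = (0.034722) / (0.12303) = 0.28222.

0.2822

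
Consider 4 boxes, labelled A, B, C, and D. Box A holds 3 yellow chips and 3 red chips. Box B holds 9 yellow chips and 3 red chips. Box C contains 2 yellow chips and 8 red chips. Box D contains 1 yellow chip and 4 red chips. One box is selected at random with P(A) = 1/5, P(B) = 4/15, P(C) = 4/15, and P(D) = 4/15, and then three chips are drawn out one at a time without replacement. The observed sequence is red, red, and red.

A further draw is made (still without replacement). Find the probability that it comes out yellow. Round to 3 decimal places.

Compute the likelihood of the observed sequence for each case: P(data | box A) = (3/6)(2/5)(1/4) = 0.05; P(data | box B) = (3/12)(2/11)(1/10) = 0.0045455; P(data | box C) = (8/10)(7/9)(6/8) = 0.46667; P(data | box D) = (4/5)(3/4)(2/3) = 0.4.
Weighting by the prior gives 1/5 · 0.05 = 0.01, 4/15 · 0.0045455 = 0.0012121, 4/15 · 0.46667 = 0.12444, 4/15 · 0.4 = 0.10667; with total 0.24232.
Dividing through by the total gives posterior P(box A | data) = 0.041267, P(box B | data) = 0.0050021, P(box C | data) = 0.51355, P(box D | data) = 0.44018.
So P(yellow next | data) = Σ P(yellow next | H) P(H | data) = (1)(0.041267) + (1)(0.0050021) + (2/7)(0.51355) + (1/2)(0.44018) = 0.41309.

0.413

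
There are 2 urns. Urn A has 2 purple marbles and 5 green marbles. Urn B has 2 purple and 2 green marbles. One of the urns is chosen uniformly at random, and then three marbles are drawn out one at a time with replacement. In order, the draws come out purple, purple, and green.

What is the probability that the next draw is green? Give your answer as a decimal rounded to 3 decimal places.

0.568

For each hypothesis, P(data | H) works out to: P(data | urn A) = (2/7)(2/7)(5/7) = 0.058309; P(data | urn B) = (2/4)(2/4)(2/4) = 0.125.
Weighting by the prior gives 1/2 · 0.058309 = 0.029155, 1/2 · 0.125 = 0.0625; these sum to 0.091655.
The posterior is then P(urn A | data) = 0.31809, P(urn B | data) = 0.68191.
So P(green next | data) = Σ P(green next | H) P(H | data) = (5/7)(0.31809) + (1/2)(0.68191) = 0.56816.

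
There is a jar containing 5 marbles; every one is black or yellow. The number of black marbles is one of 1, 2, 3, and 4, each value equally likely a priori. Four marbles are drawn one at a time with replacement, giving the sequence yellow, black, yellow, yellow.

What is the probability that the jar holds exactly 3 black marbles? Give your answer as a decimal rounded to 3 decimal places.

0.164

For each hypothesis, P(data | H) works out to: P(data | r = 1) = (4/5)(1/5)(4/5)(4/5) = 0.1024; P(data | r = 2) = (3/5)(2/5)(3/5)(3/5) = 0.0864; P(data | r = 3) = (2/5)(3/5)(2/5)(2/5) = 0.0384; P(data | r = 4) = (1/5)(4/5)(1/5)(1/5) = 0.0064.
Multiplying each by its prior: 1/4 · 0.1024 = 0.0256, 1/4 · 0.0864 = 0.0216, 1/4 · 0.0384 = 0.0096, 1/4 · 0.0064 = 0.0016; these sum to 0.0584.
By Bayes' rule, P(r = 3 | data) = (0.0096) / (0.0584) = 0.16438.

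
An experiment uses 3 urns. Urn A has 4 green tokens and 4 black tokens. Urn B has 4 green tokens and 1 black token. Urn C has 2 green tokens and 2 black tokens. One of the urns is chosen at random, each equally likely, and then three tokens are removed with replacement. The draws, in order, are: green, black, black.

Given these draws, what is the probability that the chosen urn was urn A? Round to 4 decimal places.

Compute the likelihood of the observed sequence for each case: P(data | urn A) = (4/8)(4/8)(4/8) = 1/8; P(data | urn B) = (4/5)(1/5)(1/5) = 4/125; P(data | urn C) = (2/4)(2/4)(2/4) = 1/8.
Multiplying each by its prior: 1/3 · 1/8 = 1/24, 1/3 · 4/125 = 4/375, 1/3 · 1/8 = 1/24; summing to 47/500.
So P(urn A | data) = (1/24) / (47/500) = 125/282.

0.4433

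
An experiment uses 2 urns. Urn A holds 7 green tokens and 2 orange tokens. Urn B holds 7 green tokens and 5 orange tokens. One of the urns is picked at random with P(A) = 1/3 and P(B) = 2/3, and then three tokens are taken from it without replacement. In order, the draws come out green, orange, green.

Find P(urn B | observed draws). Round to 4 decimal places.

0.6563

For each hypothesis, P(data | H) works out to: P(data | urn A) = (7/9)(2/8)(6/7) = 1/6; P(data | urn B) = (7/12)(5/11)(6/10) = 7/44.
The prior-weighted likelihoods are 1/3 · 1/6 = 1/18, 2/3 · 7/44 = 7/66; summing to 16/99.
By Bayes' rule, P(urn B | data) = (7/66) / (16/99) = 21/32.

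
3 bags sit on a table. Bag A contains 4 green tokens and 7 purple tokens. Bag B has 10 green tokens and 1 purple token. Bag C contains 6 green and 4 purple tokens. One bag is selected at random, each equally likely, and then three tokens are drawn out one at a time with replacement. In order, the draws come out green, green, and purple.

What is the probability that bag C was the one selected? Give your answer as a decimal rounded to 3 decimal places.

Under each hypothesis, the probability of the observed sequence is: P(data | bag A) = (4/11)(4/11)(7/11) = 0.084147; P(data | bag B) = (10/11)(10/11)(1/11) = 0.075131; P(data | bag C) = (6/10)(6/10)(4/10) = 0.144.
Weighting by the prior gives 1/3 · 0.084147 = 0.028049, 1/3 · 0.075131 = 0.025044, 1/3 · 0.144 = 0.048; with total 0.10109.
Hence P(bag C | data) = (0.048) / (0.10109) = 0.47481.

0.475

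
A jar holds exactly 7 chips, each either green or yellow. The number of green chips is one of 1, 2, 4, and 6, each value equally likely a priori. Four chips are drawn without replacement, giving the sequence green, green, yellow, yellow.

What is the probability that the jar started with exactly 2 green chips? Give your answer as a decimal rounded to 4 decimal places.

The likelihood of the observed sequence under each hypothesis: P(data | r = 1) = (1/7)(0/6) = 0; P(data | r = 2) = (2/7)(1/6)(5/5)(4/4) = 1/21; P(data | r = 4) = (4/7)(3/6)(3/5)(2/4) = 3/35; P(data | r = 6) = (6/7)(5/6)(1/5)(0/4) = 0.
Weighting by the prior gives 1/4 · 0 = 0, 1/4 · 1/21 = 1/84, 1/4 · 3/35 = 3/140, 1/4 · 0 = 0; these sum to 1/30.
Hence P(r = 2 | data) = (1/84) / (1/30) = 5/14.

0.3571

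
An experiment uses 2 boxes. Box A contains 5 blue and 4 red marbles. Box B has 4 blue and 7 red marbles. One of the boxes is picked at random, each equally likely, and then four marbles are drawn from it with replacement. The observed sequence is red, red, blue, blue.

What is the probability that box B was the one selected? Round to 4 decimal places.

Compute the likelihood of the observed sequence for each case: P(data | box A) = (4/9)(4/9)(5/9)(5/9) = 0.060966; P(data | box B) = (7/11)(7/11)(4/11)(4/11) = 0.053548.
Weighting by the prior gives 1/2 · 0.060966 = 0.030483, 1/2 · 0.053548 = 0.026774; summing to 0.057257.
Hence P(box B | data) = (0.026774) / (0.057257) = 0.46761.

0.4676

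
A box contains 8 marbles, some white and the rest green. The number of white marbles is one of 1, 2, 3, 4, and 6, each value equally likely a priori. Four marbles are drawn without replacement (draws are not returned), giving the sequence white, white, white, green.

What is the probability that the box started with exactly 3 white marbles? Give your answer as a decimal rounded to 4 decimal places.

0.0820

Compute the likelihood of the observed sequence for each case: P(data | r = 1) = (1/8)(0/7) = 0; P(data | r = 2) = (2/8)(1/7)(0/6) = 0; P(data | r = 3) = (3/8)(2/7)(1/6)(5/5) = 0.017857; P(data | r = 4) = (4/8)(3/7)(2/6)(4/5) = 0.057143; P(data | r = 6) = (6/8)(5/7)(4/6)(2/5) = 0.14286.
Multiplying each by its prior: 1/5 · 0 = 0, 1/5 · 0 = 0, 1/5 · 0.017857 = 0.0035714, 1/5 · 0.057143 = 0.011429, 1/5 · 0.14286 = 0.028571; summing to 0.043571.
So P(r = 3 | data) = (0.0035714) / (0.043571) = 0.081967.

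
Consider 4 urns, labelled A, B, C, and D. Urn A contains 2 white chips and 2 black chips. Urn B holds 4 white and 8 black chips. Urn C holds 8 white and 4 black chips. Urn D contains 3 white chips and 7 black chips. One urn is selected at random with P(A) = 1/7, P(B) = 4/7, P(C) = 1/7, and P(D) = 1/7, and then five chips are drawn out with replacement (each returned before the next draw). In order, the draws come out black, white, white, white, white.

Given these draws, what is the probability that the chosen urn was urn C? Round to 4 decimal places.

For each hypothesis, P(data | H) works out to: P(data | urn A) = (2/4)(2/4)(2/4)(2/4)(2/4) = 0.03125; P(data | urn B) = (8/12)(4/12)(4/12)(4/12)(4/12) = 0.0082305; P(data | urn C) = (4/12)(8/12)(8/12)(8/12)(8/12) = 0.065844; P(data | urn D) = (7/10)(3/10)(3/10)(3/10)(3/10) = 0.00567.
Weighting by the prior gives 1/7 · 0.03125 = 0.0044643, 4/7 · 0.0082305 = 0.0047031, 1/7 · 0.065844 = 0.0094062, 1/7 · 0.00567 = 0.00081; these sum to 0.019384.
By Bayes' rule, P(urn C | data) = (0.0094062) / (0.019384) = 0.48527.

0.4853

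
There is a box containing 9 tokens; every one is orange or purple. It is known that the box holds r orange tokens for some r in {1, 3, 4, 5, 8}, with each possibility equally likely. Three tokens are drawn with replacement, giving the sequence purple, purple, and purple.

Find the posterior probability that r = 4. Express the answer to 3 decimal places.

0.136

Under each hypothesis, the probability of the observed sequence is: P(data | r = 1) = (8/9)(8/9)(8/9) = 0.70233; P(data | r = 3) = (6/9)(6/9)(6/9) = 0.2963; P(data | r = 4) = (5/9)(5/9)(5/9) = 0.17147; P(data | r = 5) = (4/9)(4/9)(4/9) = 0.087791; P(data | r = 8) = (1/9)(1/9)(1/9) = 0.0013717.
Multiplying each by its prior: 1/5 · 0.70233 = 0.14047, 1/5 · 0.2963 = 0.059259, 1/5 · 0.17147 = 0.034294, 1/5 · 0.087791 = 0.017558, 1/5 · 0.0013717 = 0.00027435; with total 0.25185.
Hence P(r = 4 | data) = (0.034294) / (0.25185) = 0.13617.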